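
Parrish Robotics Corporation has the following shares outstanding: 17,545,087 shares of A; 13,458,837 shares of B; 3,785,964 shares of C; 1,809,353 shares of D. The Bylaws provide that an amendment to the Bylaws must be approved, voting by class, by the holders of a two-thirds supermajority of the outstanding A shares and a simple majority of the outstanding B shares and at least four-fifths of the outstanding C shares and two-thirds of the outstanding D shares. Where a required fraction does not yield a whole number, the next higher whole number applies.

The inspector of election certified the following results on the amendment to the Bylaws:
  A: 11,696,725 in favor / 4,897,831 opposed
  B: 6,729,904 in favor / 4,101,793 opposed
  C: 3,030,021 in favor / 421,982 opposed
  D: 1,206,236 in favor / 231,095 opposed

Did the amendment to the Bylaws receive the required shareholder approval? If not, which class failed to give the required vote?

Approved — every class gave the required vote.

A: 2/3 of 17545087 = 11696724.67, rounded up to 11696725; 11,696,725 required, 11,696,725 in favor — approved.
B: a majority of 13458837 is 6729419; 6,729,419 required, 6,729,904 in favor — approved.
C: 4/5 of 3785964 = 3028771.20, rounded up to 3028772; 3,028,772 required, 3,030,021 in favor — approved.
D: 2/3 of 1809353 = 1206235.33, rounded up to 1206236; 1,206,236 required, 1,206,236 in favor — approved.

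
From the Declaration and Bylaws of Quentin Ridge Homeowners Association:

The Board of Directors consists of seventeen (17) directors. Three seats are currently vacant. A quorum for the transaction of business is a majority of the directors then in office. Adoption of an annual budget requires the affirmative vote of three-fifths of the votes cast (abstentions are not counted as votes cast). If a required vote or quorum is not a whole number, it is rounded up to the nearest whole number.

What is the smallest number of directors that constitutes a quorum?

8

A majority of 14 is 8.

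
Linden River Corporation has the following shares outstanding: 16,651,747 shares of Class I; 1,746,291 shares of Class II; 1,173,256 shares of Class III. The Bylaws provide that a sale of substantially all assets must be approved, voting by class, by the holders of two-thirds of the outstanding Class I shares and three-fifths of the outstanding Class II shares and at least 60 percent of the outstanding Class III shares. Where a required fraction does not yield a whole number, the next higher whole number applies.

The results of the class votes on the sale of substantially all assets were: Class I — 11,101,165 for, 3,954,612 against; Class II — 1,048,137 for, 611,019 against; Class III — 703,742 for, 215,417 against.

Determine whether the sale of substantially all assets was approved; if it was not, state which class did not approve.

Not approved — the Class III shares did not give the required vote.

Class I: 2/3 of 16651747 = 11101164.67, rounded up to 11101165; 11,101,165 required, 11,101,165 in favor — approved.
Class II: 3/5 of 1746291 = 1047774.60, rounded up to 1047775; 1,047,775 required, 1,048,137 in favor — approved.
Class III: 3/5 of 1173256 = 703953.60, rounded up to 703954; 703,954 required, 703,742 in favor — not approved.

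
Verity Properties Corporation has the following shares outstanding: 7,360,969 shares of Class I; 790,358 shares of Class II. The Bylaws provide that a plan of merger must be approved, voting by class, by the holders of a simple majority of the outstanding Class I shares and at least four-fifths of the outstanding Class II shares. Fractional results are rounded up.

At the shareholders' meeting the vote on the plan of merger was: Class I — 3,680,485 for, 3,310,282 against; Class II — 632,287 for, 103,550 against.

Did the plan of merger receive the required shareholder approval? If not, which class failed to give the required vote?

Approved — every class gave the required vote.

Class I: a majority of 7360969 is 3680485; 3,680,485 required, 3,680,485 in favor — approved.
Class II: 4/5 of 790358 = 632286.40, rounded up to 632287; 632,287 required, 632,287 in favor — approved.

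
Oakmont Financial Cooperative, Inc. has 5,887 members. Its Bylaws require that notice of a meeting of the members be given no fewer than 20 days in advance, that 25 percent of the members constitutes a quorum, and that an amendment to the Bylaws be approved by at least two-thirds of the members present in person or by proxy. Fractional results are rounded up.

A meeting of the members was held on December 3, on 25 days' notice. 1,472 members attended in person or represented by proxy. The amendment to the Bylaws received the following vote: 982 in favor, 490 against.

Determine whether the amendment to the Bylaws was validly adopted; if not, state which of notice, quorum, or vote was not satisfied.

Notice: 25 days given; 20 required. Satisfied.
Quorum: 25% of 5,887 = 1,471.75, rounded up to 1,472; 1,472 present. Satisfied.
Vote: requires two-thirds of those present (1,472); 2/3 of 1472 = 981.33, rounded up to 982, so 982 needed; 982 in favor. Satisfied.

Valid — all requirements satisfied.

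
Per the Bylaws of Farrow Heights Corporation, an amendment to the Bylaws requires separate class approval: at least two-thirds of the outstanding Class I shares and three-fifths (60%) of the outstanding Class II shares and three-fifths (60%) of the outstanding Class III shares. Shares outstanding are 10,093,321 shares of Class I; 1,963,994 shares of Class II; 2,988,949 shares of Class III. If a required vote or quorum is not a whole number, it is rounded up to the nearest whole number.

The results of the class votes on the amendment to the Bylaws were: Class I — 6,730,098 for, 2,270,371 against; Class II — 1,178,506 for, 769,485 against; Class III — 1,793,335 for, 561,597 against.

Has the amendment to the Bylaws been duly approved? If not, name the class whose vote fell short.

Not approved — the Class III shares did not give the required vote.

Class I: 2/3 of 10093321 = 6728880.67, rounded up to 6728881; 6,728,881 required, 6,730,098 in favor — approved.
Class II: 3/5 of 1963994 = 1178396.40, rounded up to 1178397; 1,178,397 required, 1,178,506 in favor — approved.
Class III: 3/5 of 2988949 = 1793369.40, rounded up to 1793370; 1,793,370 required, 1,793,335 in favor — not approved.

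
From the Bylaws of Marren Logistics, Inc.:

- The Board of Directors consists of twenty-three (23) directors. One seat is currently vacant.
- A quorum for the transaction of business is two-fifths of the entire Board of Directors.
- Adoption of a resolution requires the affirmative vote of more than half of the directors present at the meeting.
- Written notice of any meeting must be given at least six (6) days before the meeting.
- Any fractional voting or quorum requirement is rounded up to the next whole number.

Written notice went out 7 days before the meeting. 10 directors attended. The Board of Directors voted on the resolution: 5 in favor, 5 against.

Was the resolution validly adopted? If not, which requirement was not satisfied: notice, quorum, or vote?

Notice: 7 days given; 6 required (7 ≥ 6). Satisfied.
Quorum: 10 present; quorum is 10. Satisfied.
Vote: the resolution requires a majority of the directors present (10). A majority of 10 is 6, so 6 affirmative votes are needed; 5 voted in favor. Not satisfied.

Invalid — vote requirement not satisfied.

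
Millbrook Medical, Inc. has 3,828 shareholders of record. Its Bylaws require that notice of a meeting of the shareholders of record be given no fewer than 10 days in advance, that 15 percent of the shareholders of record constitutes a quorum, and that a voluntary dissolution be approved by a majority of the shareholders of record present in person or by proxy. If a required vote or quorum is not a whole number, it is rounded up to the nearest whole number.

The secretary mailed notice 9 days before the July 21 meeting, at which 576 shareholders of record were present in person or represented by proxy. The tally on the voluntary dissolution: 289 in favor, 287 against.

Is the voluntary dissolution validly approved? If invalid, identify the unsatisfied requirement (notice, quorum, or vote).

Notice: 9 days given; 10 required. Not satisfied.
Quorum: 15% of 3,828 = 574.20, rounded up to 575; 576 present. Satisfied.
Vote: requires a majority of those present (576); a majority of 576 is 289, so 289 needed; 289 in favor. Satisfied.

Invalid — notice requirement not satisfied.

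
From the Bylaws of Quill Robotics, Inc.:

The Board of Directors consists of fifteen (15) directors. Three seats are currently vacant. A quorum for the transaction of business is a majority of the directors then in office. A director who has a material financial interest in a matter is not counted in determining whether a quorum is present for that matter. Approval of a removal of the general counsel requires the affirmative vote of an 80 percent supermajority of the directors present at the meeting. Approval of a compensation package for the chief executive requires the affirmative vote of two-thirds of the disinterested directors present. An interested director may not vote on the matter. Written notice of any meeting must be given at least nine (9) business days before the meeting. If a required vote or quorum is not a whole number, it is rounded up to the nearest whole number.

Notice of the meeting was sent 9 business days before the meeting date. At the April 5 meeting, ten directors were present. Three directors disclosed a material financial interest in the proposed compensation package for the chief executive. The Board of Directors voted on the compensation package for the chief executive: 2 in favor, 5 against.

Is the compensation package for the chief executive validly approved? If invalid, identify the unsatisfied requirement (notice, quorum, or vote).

Invalid — vote requirement not satisfied.

Notice: 9 business days given; 9 required (9 ≥ 9). Satisfied.
Quorum: 10 present, but the 3 interested directors do not count, leaving 7. Quorum is 7. Satisfied.
Vote: the compensation package for the chief executive requires two-thirds of the disinterested directors present (10 − 3 = 7). 2/3 of 7 = 4.67, rounded up to 5, so 5 affirmative votes are needed; 2 voted in favor. Not satisfied.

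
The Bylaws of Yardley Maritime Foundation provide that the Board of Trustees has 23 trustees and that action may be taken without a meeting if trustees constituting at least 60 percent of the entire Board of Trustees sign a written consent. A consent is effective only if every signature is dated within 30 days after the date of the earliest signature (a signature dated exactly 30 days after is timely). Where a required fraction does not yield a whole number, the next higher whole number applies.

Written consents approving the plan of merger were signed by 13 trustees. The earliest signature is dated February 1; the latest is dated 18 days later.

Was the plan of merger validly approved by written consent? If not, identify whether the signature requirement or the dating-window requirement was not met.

Signatures required: at least 60 percent of 23 — 3/5 of 23 = 13.80, rounded up to 14, so 14 needed; 13 signed. Insufficient.
Dating window: the latest signature is 18 days after the earliest; the limit is 30 days. Within the window.

Not effective — insufficient signatures.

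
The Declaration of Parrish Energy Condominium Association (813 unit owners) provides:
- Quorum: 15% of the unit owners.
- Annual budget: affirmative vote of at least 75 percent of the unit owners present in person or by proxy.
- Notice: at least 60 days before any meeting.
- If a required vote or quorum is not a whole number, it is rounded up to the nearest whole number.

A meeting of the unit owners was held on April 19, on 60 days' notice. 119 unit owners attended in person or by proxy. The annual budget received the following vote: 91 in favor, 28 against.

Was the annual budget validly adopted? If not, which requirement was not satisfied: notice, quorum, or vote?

Notice: 60 days given; 60 required. Satisfied.
Quorum: 15% of 813 = 121.95, rounded up to 122; 119 present. Not satisfied.
Vote: requires three-fourths of those present (119); 3/4 of 119 = 89.25, rounded up to 90, so 90 needed; 91 in favor. Satisfied.

Invalid — quorum requirement not satisfied.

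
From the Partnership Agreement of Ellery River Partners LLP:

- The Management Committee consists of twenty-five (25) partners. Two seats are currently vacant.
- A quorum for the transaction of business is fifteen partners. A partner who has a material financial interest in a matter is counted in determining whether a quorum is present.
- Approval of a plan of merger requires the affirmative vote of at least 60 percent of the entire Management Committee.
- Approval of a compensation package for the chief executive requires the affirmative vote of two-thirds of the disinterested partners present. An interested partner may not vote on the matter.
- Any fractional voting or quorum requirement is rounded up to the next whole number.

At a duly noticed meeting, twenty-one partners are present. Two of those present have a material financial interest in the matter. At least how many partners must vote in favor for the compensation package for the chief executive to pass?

13

The compensation package for the chief executive requires two-thirds of the disinterested partners present (21 − 2 = 19).
2/3 of 19 = 12.67, rounded up to 13.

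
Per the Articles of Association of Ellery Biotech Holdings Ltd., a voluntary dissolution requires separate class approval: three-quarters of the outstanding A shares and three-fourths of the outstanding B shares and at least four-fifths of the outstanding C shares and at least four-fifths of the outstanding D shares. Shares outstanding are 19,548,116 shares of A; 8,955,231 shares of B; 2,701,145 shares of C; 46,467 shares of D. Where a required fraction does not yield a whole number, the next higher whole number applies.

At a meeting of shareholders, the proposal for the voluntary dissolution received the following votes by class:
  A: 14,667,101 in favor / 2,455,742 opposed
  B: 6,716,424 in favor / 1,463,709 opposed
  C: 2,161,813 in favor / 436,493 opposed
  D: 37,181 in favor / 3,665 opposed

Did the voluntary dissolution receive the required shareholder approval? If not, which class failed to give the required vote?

A: 3/4 of 19548116 = 14661087; 14,661,087 required, 14,667,101 in favor — approved.
B: 3/4 of 8955231 = 6716423.25, rounded up to 6716424; 6,716,424 required, 6,716,424 in favor — approved.
C: 4/5 of 2701145 = 2160916; 2,160,916 required, 2,161,813 in favor — approved.
D: 4/5 of 46467 = 37173.60, rounded up to 37174; 37,174 required, 37,181 in favor — approved.

Approved — every class gave the required vote.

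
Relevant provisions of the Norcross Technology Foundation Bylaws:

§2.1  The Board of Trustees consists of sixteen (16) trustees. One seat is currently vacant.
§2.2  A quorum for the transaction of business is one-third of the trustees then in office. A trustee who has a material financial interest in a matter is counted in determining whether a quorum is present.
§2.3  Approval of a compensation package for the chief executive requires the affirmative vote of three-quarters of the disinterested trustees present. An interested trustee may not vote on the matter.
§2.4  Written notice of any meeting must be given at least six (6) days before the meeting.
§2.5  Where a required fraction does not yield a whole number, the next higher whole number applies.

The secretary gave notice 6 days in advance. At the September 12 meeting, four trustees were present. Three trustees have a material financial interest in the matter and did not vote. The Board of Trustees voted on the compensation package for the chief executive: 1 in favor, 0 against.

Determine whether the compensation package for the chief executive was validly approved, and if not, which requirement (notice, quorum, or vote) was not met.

Invalid — quorum requirement not satisfied.

Notice: 6 days given; 6 required (6 ≥ 6). Satisfied.
Quorum: 4 present (interested trustees count toward quorum); quorum is 5. Not satisfied.
Vote: the compensation package for the chief executive requires three-fourths of the disinterested trustees present (4 − 3 = 1). 3/4 of 1 = 0.75, rounded up to 1, so 1 affirmative vote is needed; 1 voted in favor. Satisfied. (Moot — without a quorum no business can be validly transacted.)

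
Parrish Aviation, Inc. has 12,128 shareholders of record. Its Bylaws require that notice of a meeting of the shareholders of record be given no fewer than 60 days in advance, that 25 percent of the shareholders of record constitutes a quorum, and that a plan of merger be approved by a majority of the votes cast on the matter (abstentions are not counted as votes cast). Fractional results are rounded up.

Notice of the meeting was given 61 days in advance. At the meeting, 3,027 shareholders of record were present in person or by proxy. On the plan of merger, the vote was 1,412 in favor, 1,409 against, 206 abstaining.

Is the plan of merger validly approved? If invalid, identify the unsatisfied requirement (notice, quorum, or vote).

Notice: 61 days given; 60 required. Satisfied.
Quorum: 25% of 12,128 = 3,032; 3,027 present. Not satisfied.
Vote: requires a majority of the votes cast (3,027 − 206 abstaining = 2,821); a majority of 2821 is 1411, so 1,411 needed; 1,412 in favor. Satisfied.

Invalid — quorum requirement not satisfied.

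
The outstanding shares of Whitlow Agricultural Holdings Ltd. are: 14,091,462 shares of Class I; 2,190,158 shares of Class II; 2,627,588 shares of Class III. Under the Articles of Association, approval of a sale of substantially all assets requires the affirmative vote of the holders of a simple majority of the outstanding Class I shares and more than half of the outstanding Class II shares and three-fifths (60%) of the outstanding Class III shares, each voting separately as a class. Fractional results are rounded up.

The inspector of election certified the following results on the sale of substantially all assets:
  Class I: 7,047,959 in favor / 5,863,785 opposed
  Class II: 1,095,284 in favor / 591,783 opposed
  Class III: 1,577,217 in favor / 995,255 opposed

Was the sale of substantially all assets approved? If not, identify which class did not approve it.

Class I: a majority of 14091462 is 7045732; 7,045,732 required, 7,047,959 in favor — approved.
Class II: a majority of 2190158 is 1095080; 1,095,080 required, 1,095,284 in favor — approved.
Class III: 3/5 of 2627588 = 1576552.80, rounded up to 1576553; 1,576,553 required, 1,577,217 in favor — approved.

Approved — every class gave the required vote.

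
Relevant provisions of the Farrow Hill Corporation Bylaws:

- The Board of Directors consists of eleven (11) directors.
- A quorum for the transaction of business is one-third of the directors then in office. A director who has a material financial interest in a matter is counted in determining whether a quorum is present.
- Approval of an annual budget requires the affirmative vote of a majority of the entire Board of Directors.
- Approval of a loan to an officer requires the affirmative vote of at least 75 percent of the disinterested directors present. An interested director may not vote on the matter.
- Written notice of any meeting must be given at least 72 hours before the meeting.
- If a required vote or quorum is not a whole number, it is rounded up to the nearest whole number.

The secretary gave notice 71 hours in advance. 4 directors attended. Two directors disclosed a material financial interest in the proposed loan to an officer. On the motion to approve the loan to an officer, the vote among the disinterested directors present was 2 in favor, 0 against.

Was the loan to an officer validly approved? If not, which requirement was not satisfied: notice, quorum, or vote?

Invalid — notice requirement not satisfied.

Notice: 71 hours given; 72 required (71 < 72). Not satisfied.
Quorum: 4 present (interested directors count toward quorum); quorum is 4. Satisfied.
Vote: the loan to an officer requires three-fourths of the disinterested directors present (4 − 2 = 2). 3/4 of 2 = 1.50, rounded up to 2, so 2 affirmative votes are needed; 2 voted in favor. Satisfied.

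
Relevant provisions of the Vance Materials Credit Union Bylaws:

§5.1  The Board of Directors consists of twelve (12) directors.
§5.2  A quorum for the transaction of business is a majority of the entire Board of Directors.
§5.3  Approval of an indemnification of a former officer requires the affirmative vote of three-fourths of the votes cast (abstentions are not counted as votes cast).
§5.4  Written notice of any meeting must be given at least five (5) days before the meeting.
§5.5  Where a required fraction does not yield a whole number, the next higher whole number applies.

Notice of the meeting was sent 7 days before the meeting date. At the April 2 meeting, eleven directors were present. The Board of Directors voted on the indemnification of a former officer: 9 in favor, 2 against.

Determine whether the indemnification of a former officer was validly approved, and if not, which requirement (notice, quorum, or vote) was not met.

Valid — all requirements satisfied.

Notice: 7 days given; 5 required (7 ≥ 5). Satisfied.
Quorum: 11 present; quorum is 7. Satisfied.
Vote: the indemnification of a former officer requires three-fourths of the votes cast (11). 3/4 of 11 = 8.25, rounded up to 9, so 9 affirmative votes are needed; 9 voted in favor. Satisfied.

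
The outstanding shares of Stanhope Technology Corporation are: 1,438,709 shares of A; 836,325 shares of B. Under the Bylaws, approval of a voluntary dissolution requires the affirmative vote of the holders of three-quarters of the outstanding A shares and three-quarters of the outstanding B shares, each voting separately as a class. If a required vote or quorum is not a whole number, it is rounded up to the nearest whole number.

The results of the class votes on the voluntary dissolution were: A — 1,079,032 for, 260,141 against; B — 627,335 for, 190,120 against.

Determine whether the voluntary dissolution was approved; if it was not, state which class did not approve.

Approved — every class gave the required vote.

A: 3/4 of 1438709 = 1079031.75, rounded up to 1079032; 1,079,032 required, 1,079,032 in favor — approved.
B: 3/4 of 836325 = 627243.75, rounded up to 627244; 627,244 required, 627,335 in favor — approved.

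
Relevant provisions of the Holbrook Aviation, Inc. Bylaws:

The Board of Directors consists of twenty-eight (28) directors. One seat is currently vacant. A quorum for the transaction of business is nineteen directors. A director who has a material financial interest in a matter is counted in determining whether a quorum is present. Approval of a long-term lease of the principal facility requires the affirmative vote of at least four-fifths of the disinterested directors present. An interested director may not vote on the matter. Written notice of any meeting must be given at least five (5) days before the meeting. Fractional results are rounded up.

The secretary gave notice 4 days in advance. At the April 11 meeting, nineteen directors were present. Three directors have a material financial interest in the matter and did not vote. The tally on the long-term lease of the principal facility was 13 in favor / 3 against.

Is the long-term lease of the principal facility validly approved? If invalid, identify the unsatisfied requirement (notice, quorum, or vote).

Notice: 4 days given; 5 required (4 < 5). Not satisfied.
Quorum: 19 present (interested directors count toward quorum); quorum is 19. Satisfied.
Vote: the long-term lease of the principal facility requires four-fifths of the disinterested directors present (19 − 3 = 16). 4/5 of 16 = 12.80, rounded up to 13, so 13 affirmative votes are needed; 13 voted in favor. Satisfied.

Invalid — notice requirement not satisfied.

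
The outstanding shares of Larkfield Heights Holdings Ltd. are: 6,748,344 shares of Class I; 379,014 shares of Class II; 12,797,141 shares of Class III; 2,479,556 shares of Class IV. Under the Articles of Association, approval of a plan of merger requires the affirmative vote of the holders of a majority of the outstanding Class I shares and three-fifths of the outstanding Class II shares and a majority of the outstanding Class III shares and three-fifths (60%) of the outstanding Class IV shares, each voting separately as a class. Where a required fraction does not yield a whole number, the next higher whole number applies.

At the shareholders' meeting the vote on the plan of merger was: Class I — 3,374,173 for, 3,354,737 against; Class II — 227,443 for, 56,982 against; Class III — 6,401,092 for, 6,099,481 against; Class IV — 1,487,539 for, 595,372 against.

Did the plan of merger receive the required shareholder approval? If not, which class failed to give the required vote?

Class I: a majority of 6748344 is 3374173; 3,374,173 required, 3,374,173 in favor — approved.
Class II: 3/5 of 379014 = 227408.40, rounded up to 227409; 227,409 required, 227,443 in favor — approved.
Class III: a majority of 12797141 is 6398571; 6,398,571 required, 6,401,092 in favor — approved.
Class IV: 3/5 of 2479556 = 1487733.60, rounded up to 1487734; 1,487,734 required, 1,487,539 in favor — not approved.

Not approved — the Class IV shares did not give the required vote.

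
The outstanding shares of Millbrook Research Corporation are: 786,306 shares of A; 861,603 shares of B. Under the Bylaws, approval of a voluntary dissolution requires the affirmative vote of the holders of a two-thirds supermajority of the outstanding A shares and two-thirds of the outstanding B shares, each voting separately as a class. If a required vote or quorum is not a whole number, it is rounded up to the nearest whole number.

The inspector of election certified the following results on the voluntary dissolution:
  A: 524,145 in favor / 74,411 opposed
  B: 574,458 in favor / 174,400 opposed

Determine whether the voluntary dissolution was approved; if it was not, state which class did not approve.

A: 2/3 of 786306 = 524204; 524,204 required, 524,145 in favor — not approved.
B: 2/3 of 861603 = 574402; 574,402 required, 574,458 in favor — approved.

Not approved — the A shares did not give the required vote.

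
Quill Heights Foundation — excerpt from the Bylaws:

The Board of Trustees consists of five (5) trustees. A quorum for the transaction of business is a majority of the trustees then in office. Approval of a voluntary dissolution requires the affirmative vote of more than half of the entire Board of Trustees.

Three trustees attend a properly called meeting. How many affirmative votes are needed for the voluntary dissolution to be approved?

The voluntary dissolution requires a majority of the entire Board of Trustees (5).
A majority of 5 is 3.

3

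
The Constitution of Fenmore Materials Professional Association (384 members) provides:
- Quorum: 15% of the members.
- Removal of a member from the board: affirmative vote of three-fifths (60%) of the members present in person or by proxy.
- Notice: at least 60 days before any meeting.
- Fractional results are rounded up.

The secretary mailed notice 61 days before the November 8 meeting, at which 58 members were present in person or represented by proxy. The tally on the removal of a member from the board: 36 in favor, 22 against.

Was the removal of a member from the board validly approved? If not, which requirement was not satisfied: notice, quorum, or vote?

Notice: 61 days given; 60 required. Satisfied.
Quorum: 15% of 384 = 57.60, rounded up to 58; 58 present. Satisfied.
Vote: requires three-fifths of those present (58); 3/5 of 58 = 34.80, rounded up to 35, so 35 needed; 36 in favor. Satisfied.

Valid — all requirements satisfied.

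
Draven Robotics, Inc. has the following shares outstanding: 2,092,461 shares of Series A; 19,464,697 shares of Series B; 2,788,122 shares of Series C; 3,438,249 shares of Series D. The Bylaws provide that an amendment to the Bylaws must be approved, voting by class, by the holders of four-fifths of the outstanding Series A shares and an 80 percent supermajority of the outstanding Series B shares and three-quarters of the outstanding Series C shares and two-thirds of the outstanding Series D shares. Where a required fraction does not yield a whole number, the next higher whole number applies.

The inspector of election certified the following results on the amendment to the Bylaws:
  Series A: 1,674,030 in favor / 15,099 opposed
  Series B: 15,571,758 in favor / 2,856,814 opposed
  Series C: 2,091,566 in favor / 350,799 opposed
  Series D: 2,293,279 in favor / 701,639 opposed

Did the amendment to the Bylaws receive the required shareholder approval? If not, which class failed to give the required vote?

Approved — every class gave the required vote.

Series A: 4/5 of 2092461 = 1673968.80, rounded up to 1673969; 1,673,969 required, 1,674,030 in favor — approved.
Series B: 4/5 of 19464697 = 15571757.60, rounded up to 15571758; 15,571,758 required, 15,571,758 in favor — approved.
Series C: 3/4 of 2788122 = 2091091.50, rounded up to 2091092; 2,091,092 required, 2,091,566 in favor — approved.
Series D: 2/3 of 3438249 = 2292166; 2,292,166 required, 2,293,279 in favor — approved.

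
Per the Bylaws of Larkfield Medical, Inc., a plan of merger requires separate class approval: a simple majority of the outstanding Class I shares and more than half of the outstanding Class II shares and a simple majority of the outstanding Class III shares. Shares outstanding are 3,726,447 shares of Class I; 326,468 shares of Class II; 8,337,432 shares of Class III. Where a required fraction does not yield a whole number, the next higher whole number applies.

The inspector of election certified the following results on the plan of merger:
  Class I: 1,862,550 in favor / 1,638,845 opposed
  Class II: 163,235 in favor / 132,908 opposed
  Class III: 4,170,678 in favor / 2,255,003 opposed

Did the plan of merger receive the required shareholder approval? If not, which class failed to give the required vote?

Class I: a majority of 3726447 is 1863224; 1,863,224 required, 1,862,550 in favor — not approved.
Class II: a majority of 326468 is 163235; 163,235 required, 163,235 in favor — approved.
Class III: a majority of 8337432 is 4168717; 4,168,717 required, 4,170,678 in favor — approved.

Not approved — the Class I shares did not give the required vote.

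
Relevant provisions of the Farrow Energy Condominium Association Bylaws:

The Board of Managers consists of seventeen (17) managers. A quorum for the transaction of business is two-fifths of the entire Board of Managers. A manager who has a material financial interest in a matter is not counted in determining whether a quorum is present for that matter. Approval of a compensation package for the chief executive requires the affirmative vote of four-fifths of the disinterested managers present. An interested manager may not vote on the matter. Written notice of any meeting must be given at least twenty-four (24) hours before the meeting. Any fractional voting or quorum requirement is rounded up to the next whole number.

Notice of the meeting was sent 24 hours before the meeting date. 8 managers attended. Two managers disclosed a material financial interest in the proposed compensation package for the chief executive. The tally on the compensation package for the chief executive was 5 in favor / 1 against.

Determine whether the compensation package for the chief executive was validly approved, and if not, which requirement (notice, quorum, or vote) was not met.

Invalid — quorum requirement not satisfied.

Notice: 24 hours given; 24 required (24 ≥ 24). Satisfied.
Quorum: 8 present, but the 2 interested managers do not count, leaving 6. Quorum is 7. Not satisfied.
Vote: the compensation package for the chief executive requires four-fifths of the disinterested managers present (8 − 2 = 6). 4/5 of 6 = 4.80, rounded up to 5, so 5 affirmative votes are needed; 5 voted in favor. Satisfied. (Moot — without a quorum no business can be validly transacted.)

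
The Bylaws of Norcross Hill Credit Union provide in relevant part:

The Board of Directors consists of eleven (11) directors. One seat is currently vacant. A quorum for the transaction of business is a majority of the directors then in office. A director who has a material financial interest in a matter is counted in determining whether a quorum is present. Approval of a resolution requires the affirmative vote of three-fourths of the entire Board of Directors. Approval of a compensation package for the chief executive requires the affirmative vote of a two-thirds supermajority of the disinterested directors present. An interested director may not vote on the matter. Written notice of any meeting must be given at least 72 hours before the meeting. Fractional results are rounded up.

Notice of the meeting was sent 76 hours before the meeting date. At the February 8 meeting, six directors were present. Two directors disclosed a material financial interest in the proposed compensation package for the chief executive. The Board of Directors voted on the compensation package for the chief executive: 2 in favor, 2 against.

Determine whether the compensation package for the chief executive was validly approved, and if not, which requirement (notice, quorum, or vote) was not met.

Notice: 76 hours given; 72 required (76 ≥ 72). Satisfied.
Quorum: 6 present (interested directors count toward quorum); quorum is 6. Satisfied.
Vote: the compensation package for the chief executive requires two-thirds of the disinterested directors present (6 − 2 = 4). 2/3 of 4 = 2.67, rounded up to 3, so 3 affirmative votes are needed; 2 voted in favor. Not satisfied.

Invalid — vote requirement not satisfied.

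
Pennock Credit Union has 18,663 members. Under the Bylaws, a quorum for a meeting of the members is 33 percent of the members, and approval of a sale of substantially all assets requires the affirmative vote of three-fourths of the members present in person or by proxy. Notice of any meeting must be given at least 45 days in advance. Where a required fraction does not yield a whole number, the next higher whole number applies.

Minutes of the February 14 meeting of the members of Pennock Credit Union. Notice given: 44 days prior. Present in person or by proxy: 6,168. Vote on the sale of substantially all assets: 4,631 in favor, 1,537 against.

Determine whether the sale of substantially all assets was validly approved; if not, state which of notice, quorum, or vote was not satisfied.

Invalid — notice requirement not satisfied.

Notice: 44 days given; 45 required. Not satisfied.
Quorum: 33% of 18,663 = 6,158.79, rounded up to 6,159; 6,168 present. Satisfied.
Vote: requires three-fourths of those present (6,168); 3/4 of 6168 = 4626, so 4,626 needed; 4,631 in favor. Satisfied.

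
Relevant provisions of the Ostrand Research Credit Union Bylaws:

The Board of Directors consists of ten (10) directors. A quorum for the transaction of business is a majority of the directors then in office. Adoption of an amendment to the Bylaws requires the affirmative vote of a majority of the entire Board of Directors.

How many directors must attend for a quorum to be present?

A majority of 10 is 6.

6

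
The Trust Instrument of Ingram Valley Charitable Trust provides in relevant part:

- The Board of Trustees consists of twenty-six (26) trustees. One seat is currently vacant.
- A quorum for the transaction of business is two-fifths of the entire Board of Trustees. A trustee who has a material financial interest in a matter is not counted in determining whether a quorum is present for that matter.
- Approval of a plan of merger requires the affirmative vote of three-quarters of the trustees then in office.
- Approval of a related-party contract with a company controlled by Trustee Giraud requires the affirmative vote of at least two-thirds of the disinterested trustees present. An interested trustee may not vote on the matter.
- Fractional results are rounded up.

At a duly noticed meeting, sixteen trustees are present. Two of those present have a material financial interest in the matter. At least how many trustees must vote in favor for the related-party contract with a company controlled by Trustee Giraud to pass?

10

The related-party contract with a company controlled by Trustee Giraud requires two-thirds of the disinterested trustees present (16 − 2 = 14).
2/3 of 14 = 9.33, rounded up to 10.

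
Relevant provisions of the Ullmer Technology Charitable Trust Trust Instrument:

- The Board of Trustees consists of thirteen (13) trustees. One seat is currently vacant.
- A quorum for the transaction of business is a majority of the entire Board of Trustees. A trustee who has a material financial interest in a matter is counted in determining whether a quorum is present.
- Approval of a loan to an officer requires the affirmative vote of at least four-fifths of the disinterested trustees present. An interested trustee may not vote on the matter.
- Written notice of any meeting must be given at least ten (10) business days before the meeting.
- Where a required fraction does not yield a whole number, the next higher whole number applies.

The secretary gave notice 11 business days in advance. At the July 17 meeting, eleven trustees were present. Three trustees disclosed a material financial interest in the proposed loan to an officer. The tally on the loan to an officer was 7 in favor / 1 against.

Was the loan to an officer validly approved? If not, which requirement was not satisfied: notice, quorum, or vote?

Notice: 11 business days given; 10 required (11 ≥ 10). Satisfied.
Quorum: 11 present (interested trustees count toward quorum); quorum is 7. Satisfied.
Vote: the loan to an officer requires four-fifths of the disinterested trustees present (11 − 3 = 8). 4/5 of 8 = 6.40, rounded up to 7, so 7 affirmative votes are needed; 7 voted in favor. Satisfied.

Valid — all requirements satisfied.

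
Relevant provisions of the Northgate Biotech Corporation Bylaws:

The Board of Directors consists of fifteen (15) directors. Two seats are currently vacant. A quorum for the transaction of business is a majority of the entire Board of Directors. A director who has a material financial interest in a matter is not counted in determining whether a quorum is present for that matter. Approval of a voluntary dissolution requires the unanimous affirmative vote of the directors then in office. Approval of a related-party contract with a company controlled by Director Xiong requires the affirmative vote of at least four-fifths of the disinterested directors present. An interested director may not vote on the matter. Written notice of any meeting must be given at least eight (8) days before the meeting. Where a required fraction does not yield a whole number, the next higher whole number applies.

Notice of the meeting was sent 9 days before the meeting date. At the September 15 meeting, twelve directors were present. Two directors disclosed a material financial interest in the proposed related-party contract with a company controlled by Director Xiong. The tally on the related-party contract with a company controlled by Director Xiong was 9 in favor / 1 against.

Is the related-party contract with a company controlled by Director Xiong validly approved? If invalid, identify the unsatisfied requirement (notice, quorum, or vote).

Valid — all requirements satisfied.

Notice: 9 days given; 8 required (9 ≥ 8). Satisfied.
Quorum: 12 present, but the 2 interested directors do not count, leaving 10. Quorum is 8. Satisfied.
Vote: the related-party contract with a company controlled by Director Xiong requires four-fifths of the disinterested directors present (12 − 2 = 10). 4/5 of 10 = 8, so 8 affirmative votes are needed; 9 voted in favor. Satisfied.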